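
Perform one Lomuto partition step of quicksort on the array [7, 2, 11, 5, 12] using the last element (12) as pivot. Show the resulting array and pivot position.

Lomuto partition with pivot = 12:

Initial array: [7, 2, 11, 5, 12]

arr[0]=7 <= 12: swap with position 0, array becomes [7, 2, 11, 5, 12]
arr[1]=2 <= 12: swap with position 1, array becomes [7, 2, 11, 5, 12]
arr[2]=11 <= 12: swap with position 2, array becomes [7, 2, 11, 5, 12]
arr[3]=5 <= 12: swap with position 3, array becomes [7, 2, 11, 5, 12]

Place pivot at position 4: [7, 2, 11, 5, 12]
Pivot position: 4

After partitioning with pivot 12, the array becomes [7, 2, 11, 5, 12]. The pivot is placed at index 4. All elements to the left of the pivot are <= 12, and all elements to the right are > 12.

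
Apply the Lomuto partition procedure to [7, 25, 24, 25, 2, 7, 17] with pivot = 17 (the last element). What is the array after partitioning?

Lomuto partition with pivot = 17:

Initial array: [7, 25, 24, 25, 2, 7, 17]

arr[0]=7 <= 17: swap with position 0, array becomes [7, 25, 24, 25, 2, 7, 17]
arr[1]=25 > 17: no swap
arr[2]=24 > 17: no swap
arr[3]=25 > 17: no swap
arr[4]=2 <= 17: swap with position 1, array becomes [7, 2, 24, 25, 25, 7, 17]
arr[5]=7 <= 17: swap with position 2, array becomes [7, 2, 7, 25, 25, 24, 17]

Place pivot at position 3: [7, 2, 7, 17, 25, 24, 25]
Pivot position: 3

After partitioning with pivot 17, the array becomes [7, 2, 7, 17, 25, 24, 25]. The pivot is placed at index 3. All elements to the left of the pivot are <= 17, and all elements to the right are > 17.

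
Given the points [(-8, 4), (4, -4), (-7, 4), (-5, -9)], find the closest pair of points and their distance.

Computing all pairwise distances among 4 points:

d((-8, 4), (4, -4)) = 14.4222
d((-8, 4), (-7, 4)) = 1.0 <-- minimum
d((-8, 4), (-5, -9)) = 13.3417
d((4, -4), (-7, 4)) = 13.6015
d((4, -4), (-5, -9)) = 10.2956
d((-7, 4), (-5, -9)) = 13.1529

Closest pair: (-8, 4) and (-7, 4) with distance 1.0

The closest pair is (-8, 4) and (-7, 4) with Euclidean distance 1.0. For 4 points, brute-force pairwise comparison is shown above. For large n, the divide-and-conquer algorithm (sort by x, recurse on halves, check the dividing strip) achieves O(n log n).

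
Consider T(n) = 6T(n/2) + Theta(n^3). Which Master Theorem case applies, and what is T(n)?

Master Theorem for T(n) = 6T(n/2) + O(n^3):

a = 6, b = 2, c = 3
log_b(a) = log_2(6) = 2.5850

Case 3: c = 3 > log_2(6) = 2.5850
T(n) = O(n^3) = O(n^3)

For T(n) = 6T(n/2) + O(n^3): log_2(6) = 2.5850. This is Case 3 of the Master Theorem (c > log_b(a), work dominated by root), giving O(n^3).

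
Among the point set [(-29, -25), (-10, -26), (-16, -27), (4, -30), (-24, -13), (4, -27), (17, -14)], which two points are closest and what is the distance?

Computing all pairwise distances among 7 points:

d((-29, -25), (-10, -26)) = 19.0263
d((-29, -25), (-16, -27)) = 13.1529
d((-29, -25), (4, -30)) = 33.3766
d((-29, -25), (-24, -13)) = 13.0
d((-29, -25), (4, -27)) = 33.0606
d((-29, -25), (17, -14)) = 47.2969
d((-10, -26), (-16, -27)) = 6.0828
d((-10, -26), (4, -30)) = 14.5602
d((-10, -26), (-24, -13)) = 19.105
d((-10, -26), (4, -27)) = 14.0357
d((-10, -26), (17, -14)) = 29.5466
d((-16, -27), (4, -30)) = 20.2237
d((-16, -27), (-24, -13)) = 16.1245
d((-16, -27), (4, -27)) = 20.0
d((-16, -27), (17, -14)) = 35.4683
d((4, -30), (-24, -13)) = 32.7567
d((4, -30), (4, -27)) = 3.0 <-- minimum
d((4, -30), (17, -14)) = 20.6155
d((-24, -13), (4, -27)) = 31.305
d((-24, -13), (17, -14)) = 41.0122
d((4, -27), (17, -14)) = 18.3848

Closest pair: (4, -30) and (4, -27) with distance 3.0

The closest pair is (4, -30) and (4, -27) with Euclidean distance 3.0. For 7 points, brute-force pairwise comparison is shown above. For large n, the divide-and-conquer algorithm (sort by x, recurse on halves, check the dividing strip) achieves O(n log n).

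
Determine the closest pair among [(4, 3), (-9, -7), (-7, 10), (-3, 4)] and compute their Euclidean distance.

Computing all pairwise distances among 4 points:

d((4, 3), (-9, -7)) = 16.4012
d((4, 3), (-7, 10)) = 13.0384
d((4, 3), (-3, 4)) = 7.0711 <-- minimum
d((-9, -7), (-7, 10)) = 17.1172
d((-9, -7), (-3, 4)) = 12.53
d((-7, 10), (-3, 4)) = 7.2111

Closest pair: (4, 3) and (-3, 4) with distance 7.0711

The closest pair is (4, 3) and (-3, 4) with Euclidean distance 7.0711. For 4 points, brute-force pairwise comparison is shown above. For large n, the divide-and-conquer algorithm (sort by x, recurse on halves, check the dividing strip) achieves O(n log n).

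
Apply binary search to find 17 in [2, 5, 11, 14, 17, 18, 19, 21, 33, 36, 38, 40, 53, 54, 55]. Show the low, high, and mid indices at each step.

Binary search for 17 in [2, 5, 11, 14, 17, 18, 19, 21, 33, 36, 38, 40, 53, 54, 55]:

lo=0, hi=14, mid=7, arr[mid]=21 -> 21 > 17, search left half
lo=0, hi=6, mid=3, arr[mid]=14 -> 14 < 17, search right half
lo=4, hi=6, mid=5, arr[mid]=18 -> 18 > 17, search left half
lo=4, hi=4, mid=4, arr[mid]=17 -> Found target at index 4!

Binary search finds 17 at index 4 after 4 comparisons. The search repeatedly halves the search space by comparing with the middle element.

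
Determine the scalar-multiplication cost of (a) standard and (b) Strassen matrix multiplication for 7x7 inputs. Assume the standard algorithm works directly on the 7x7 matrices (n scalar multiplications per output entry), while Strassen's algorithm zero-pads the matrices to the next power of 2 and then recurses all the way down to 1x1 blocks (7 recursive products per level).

Matrix multiplication for 7x7 matrices:

Strassen's algorithm requires power-of-2 dimensions. Pad 7x7 to 8x8 (next power of 2).

Standard algorithm: 7^3 = 343 multiplications
Strassen's algorithm: 7^(log2(8)) = 7^3 = 343 multiplications
Savings: 343 - 343 = 0 multiplications

Standard: 343 multiplications (7^3). Strassen: 343 multiplications (7^3, after padding to 8x8). Strassen reduces 8 recursive multiplications to 7 at each level.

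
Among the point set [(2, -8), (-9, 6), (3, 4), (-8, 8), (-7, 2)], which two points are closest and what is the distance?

Computing all pairwise distances among 5 points:

d((2, -8), (-9, 6)) = 17.8045
d((2, -8), (3, 4)) = 12.0416
d((2, -8), (-8, 8)) = 18.868
d((2, -8), (-7, 2)) = 13.4536
d((-9, 6), (3, 4)) = 12.1655
d((-9, 6), (-8, 8)) = 2.2361 <-- minimum
d((-9, 6), (-7, 2)) = 4.4721
d((3, 4), (-8, 8)) = 11.7047
d((3, 4), (-7, 2)) = 10.198
d((-8, 8), (-7, 2)) = 6.0828

Closest pair: (-9, 6) and (-8, 8) with distance 2.2361

The closest pair is (-9, 6) and (-8, 8) with Euclidean distance 2.2361. For 5 points, brute-force pairwise comparison is shown above. For large n, the divide-and-conquer algorithm (sort by x, recurse on halves, check the dividing strip) achieves O(n log n).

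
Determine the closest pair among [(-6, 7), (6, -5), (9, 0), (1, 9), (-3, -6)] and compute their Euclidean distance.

Computing all pairwise distances among 5 points:

d((-6, 7), (6, -5)) = 16.9706
d((-6, 7), (9, 0)) = 16.5529
d((-6, 7), (1, 9)) = 7.2801
d((-6, 7), (-3, -6)) = 13.3417
d((6, -5), (9, 0)) = 5.831 <-- minimum
d((6, -5), (1, 9)) = 14.8661
d((6, -5), (-3, -6)) = 9.0554
d((9, 0), (1, 9)) = 12.0416
d((9, 0), (-3, -6)) = 13.4164
d((1, 9), (-3, -6)) = 15.5242

Closest pair: (6, -5) and (9, 0) with distance 5.831

The closest pair is (6, -5) and (9, 0) with Euclidean distance 5.831. For 5 points, brute-force pairwise comparison is shown above. For large n, the divide-and-conquer algorithm (sort by x, recurse on halves, check the dividing strip) achieves O(n log n).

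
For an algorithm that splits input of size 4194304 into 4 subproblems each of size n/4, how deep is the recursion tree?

For divide and conquer with division factor 4:

Problem sizes at each level:
Level 0: 4194304
Level 1: 1048576
Level 2: 262144
Level 3: 65536
Level 4: 16384
Level 5: 4096
Level 6: 1024
Level 7: 256
Level 8: 64
Level 9: 16
Level 10: 4
Level 11: 1

The root is level 0 and the size-1 base case is level 11 (the tree spans levels 0 through 11, i.e. 12 levels counting the root), so the depth is the number of divisions: log_4(4194304) = 11

The recursion tree depth is log_4(4194304) = 11. At each level, the problem size is divided by 4, so it takes 11 divisions to reduce to a base case of size 1. The algorithm makes 4 recursive calls at each level.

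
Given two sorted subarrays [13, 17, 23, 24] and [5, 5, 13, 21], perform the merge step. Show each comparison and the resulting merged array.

Merging process:

Compare 13 vs 5: take 5 from right. Merged: [5]
Compare 13 vs 5: take 5 from right. Merged: [5, 5]
Compare 13 vs 13: take 13 from left. Merged: [5, 5, 13]
Compare 17 vs 13: take 13 from right. Merged: [5, 5, 13, 13]
Compare 17 vs 21: take 17 from left. Merged: [5, 5, 13, 13, 17]
Compare 23 vs 21: take 21 from right. Merged: [5, 5, 13, 13, 17, 21]
Append remaining from left: [23, 24]. Merged: [5, 5, 13, 13, 17, 21, 23, 24]

Final merged array: [5, 5, 13, 13, 17, 21, 23, 24]
Total comparisons: 6

The merged array is [5, 5, 13, 13, 17, 21, 23, 24], requiring 6 comparisons. The merge step runs in O(n) time where n is the total number of elements.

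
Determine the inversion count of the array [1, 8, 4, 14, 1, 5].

Finding inversions in [1, 8, 4, 14, 1, 5]:

(1, 2): arr[1]=8 > arr[2]=4
(1, 4): arr[1]=8 > arr[4]=1
(1, 5): arr[1]=8 > arr[5]=5
(2, 4): arr[2]=4 > arr[4]=1
(3, 4): arr[3]=14 > arr[4]=1
(3, 5): arr[3]=14 > arr[5]=5

Total inversions: 6

The array has 6 inversion(s): (1,2), (1,4), (1,5), (2,4), (3,4), (3,5). Each pair (i,j) satisfies i < j and arr[i] > arr[j].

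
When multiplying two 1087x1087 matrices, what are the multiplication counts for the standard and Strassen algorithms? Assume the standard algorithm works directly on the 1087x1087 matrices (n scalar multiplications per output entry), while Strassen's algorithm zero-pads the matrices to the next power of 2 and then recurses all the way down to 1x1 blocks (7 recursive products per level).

Matrix multiplication for 1087x1087 matrices:

Strassen's algorithm requires power-of-2 dimensions. Pad 1087x1087 to 2048x2048 (next power of 2).

Standard algorithm: 1087^3 = 1284365503 multiplications
Strassen's algorithm: 7^(log2(2048)) = 7^11 = 1977326743 multiplications
Difference: 1284365503 - 1977326743 = -692961240 (Strassen uses MORE here due to padding overhead — for small or just-over-power-of-2 n, padding can outweigh the per-level savings)

Standard: 1284365503 multiplications (1087^3). Strassen: 1977326743 multiplications (7^11, after padding to 2048x2048). Strassen reduces 8 recursive multiplications to 7 at each level.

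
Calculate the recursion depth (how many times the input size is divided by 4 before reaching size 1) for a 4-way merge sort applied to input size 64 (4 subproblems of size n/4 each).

For divide and conquer with division factor 4:

Problem sizes at each level:
Level 0: 64
Level 1: 16
Level 2: 4
Level 3: 1

The root is level 0 and the size-1 base case is level 3 (the tree spans levels 0 through 3, i.e. 4 levels counting the root), so the depth is the number of divisions: log_4(64) = 3

The recursion tree depth is log_4(64) = 3. At each level, the problem size is divided by 4, so it takes 3 divisions to reduce to a base case of size 1. The algorithm makes 4 recursive calls at each level.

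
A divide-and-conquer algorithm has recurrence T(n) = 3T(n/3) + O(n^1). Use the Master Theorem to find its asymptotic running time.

Master Theorem for T(n) = 3T(n/3) + O(n^1):

a = 3, b = 3, c = 1
log_b(a) = log_3(3) = 1.0000

Case 2: c = 1 = log_3(3) = 1.0000
T(n) = O(n^1 log n) = O(n log n)

For T(n) = 3T(n/3) + O(n^1): log_3(3) = 1.0000. This is Case 2 of the Master Theorem (c = log_b(a), equal work at all levels), giving O(n log n).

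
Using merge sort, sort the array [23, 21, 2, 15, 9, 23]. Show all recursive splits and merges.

Merge sort trace:

Split: [23, 21, 2, 15, 9, 23] -> [23, 21, 2] and [15, 9, 23]
  Split: [23, 21, 2] -> [23] and [21, 2]
    Split: [21, 2] -> [21] and [2]
    Merge: [21] + [2] -> [2, 21]
  Merge: [23] + [2, 21] -> [2, 21, 23]
  Split: [15, 9, 23] -> [15] and [9, 23]
    Split: [9, 23] -> [9] and [23]
    Merge: [9] + [23] -> [9, 23]
  Merge: [15] + [9, 23] -> [9, 15, 23]
Merge: [2, 21, 23] + [9, 15, 23] -> [2, 9, 15, 21, 23, 23]

Final sorted array: [2, 9, 15, 21, 23, 23]

The merge sort proceeds by recursively splitting the array and merging sorted halves.
After all merges, the sorted array is [2, 9, 15, 21, 23, 23].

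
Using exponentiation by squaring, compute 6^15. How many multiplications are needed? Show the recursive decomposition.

Computing 6^15 by squaring (build up from 6^1; each line after the first costs one multiplication):

6^1 = 6
6^2 = (6^1)^2 = 6^2 = 36
6^3 = 6 * 6^2 = 6 * 36 = 216
6^6 = (6^3)^2 = 216^2 = 46656
6^7 = 6 * 6^6 = 6 * 46656 = 279936
6^14 = (6^7)^2 = 279936^2 = 78364164096
6^15 = 6 * 6^14 = 6 * 78364164096 = 470184984576

Result: 470184984576
Multiplications needed: 6 (6 lines after 6^1)

6^15 = 470184984576. Using exponentiation by squaring, this requires 6 multiplications. The key idea: if the exponent is even, square the half-power; if odd, multiply by the base once.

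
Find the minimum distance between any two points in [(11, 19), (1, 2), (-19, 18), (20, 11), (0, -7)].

Computing all pairwise distances among 5 points:

d((11, 19), (1, 2)) = 19.7231
d((11, 19), (-19, 18)) = 30.0167
d((11, 19), (20, 11)) = 12.0416
d((11, 19), (0, -7)) = 28.2312
d((1, 2), (-19, 18)) = 25.6125
d((1, 2), (20, 11)) = 21.0238
d((1, 2), (0, -7)) = 9.0554 <-- minimum
d((-19, 18), (20, 11)) = 39.6232
d((-19, 18), (0, -7)) = 31.4006
d((20, 11), (0, -7)) = 26.9072

Closest pair: (1, 2) and (0, -7) with distance 9.0554

The closest pair is (1, 2) and (0, -7) with Euclidean distance 9.0554. For 5 points, brute-force pairwise comparison is shown above. For large n, the divide-and-conquer algorithm (sort by x, recurse on halves, check the dividing strip) achieves O(n log n).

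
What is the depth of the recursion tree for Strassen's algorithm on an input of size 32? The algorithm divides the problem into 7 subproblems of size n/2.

For divide and conquer with division factor 2:

Problem sizes at each level:
Level 0: 32
Level 1: 16
Level 2: 8
Level 3: 4
Level 4: 2
Level 5: 1

The root is level 0 and the size-1 base case is level 5 (the tree spans levels 0 through 5, i.e. 6 levels counting the root), so the depth is the number of divisions: log_2(32) = 5

The recursion tree depth is log_2(32) = 5. At each level, the problem size is divided by 2, so it takes 5 divisions to reduce to a base case of size 1. The algorithm makes 7 recursive calls at each level.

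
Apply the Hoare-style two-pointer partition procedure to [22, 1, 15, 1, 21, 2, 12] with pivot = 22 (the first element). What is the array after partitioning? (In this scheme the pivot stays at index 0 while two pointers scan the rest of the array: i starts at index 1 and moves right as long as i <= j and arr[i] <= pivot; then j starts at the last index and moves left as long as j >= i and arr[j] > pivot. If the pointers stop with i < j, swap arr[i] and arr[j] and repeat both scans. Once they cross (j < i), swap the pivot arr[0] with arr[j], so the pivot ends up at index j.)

Hoare-style two-pointer partition with pivot = 22:

Initial array: [22, 1, 15, 1, 21, 2, 12]

Pointers start at i = 1, j = 6.
i ends at 7, j ends at 6: the pointers have crossed (j < i), so scanning stops.

Swap pivot arr[0] with arr[6] to place pivot at position 6: [12, 1, 15, 1, 21, 2, 22]
Pivot position: 6

After partitioning with pivot 22, the array becomes [12, 1, 15, 1, 21, 2, 22]. The pivot is placed at index 6. All elements to the left of the pivot are <= 22, and all elements to the right are > 22.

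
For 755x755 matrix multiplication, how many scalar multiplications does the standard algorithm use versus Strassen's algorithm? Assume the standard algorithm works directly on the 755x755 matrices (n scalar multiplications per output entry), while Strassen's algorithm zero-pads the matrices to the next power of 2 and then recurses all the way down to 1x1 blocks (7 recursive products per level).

Matrix multiplication for 755x755 matrices:

Strassen's algorithm requires power-of-2 dimensions. Pad 755x755 to 1024x1024 (next power of 2).

Standard algorithm: 755^3 = 430368875 multiplications
Strassen's algorithm: 7^(log2(1024)) = 7^10 = 282475249 multiplications
Savings: 430368875 - 282475249 = 147893626 multiplications

Standard: 430368875 multiplications (755^3). Strassen: 282475249 multiplications (7^10, after padding to 1024x1024). Strassen reduces 8 recursive multiplications to 7 at each level.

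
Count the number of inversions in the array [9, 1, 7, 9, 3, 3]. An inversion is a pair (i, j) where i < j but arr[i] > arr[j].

Finding inversions in [9, 1, 7, 9, 3, 3]:

(0, 1): arr[0]=9 > arr[1]=1
(0, 2): arr[0]=9 > arr[2]=7
(0, 4): arr[0]=9 > arr[4]=3
(0, 5): arr[0]=9 > arr[5]=3
(2, 4): arr[2]=7 > arr[4]=3
(2, 5): arr[2]=7 > arr[5]=3
(3, 4): arr[3]=9 > arr[4]=3
(3, 5): arr[3]=9 > arr[5]=3

Total inversions: 8

The array has 8 inversion(s): (0,1), (0,2), (0,4), (0,5), (2,4), (2,5), (3,4), (3,5). Each pair (i,j) satisfies i < j and arr[i] > arr[j].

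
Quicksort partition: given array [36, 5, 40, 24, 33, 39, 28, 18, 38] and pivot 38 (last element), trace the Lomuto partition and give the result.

Lomuto partition with pivot = 38:

Initial array: [36, 5, 40, 24, 33, 39, 28, 18, 38]

arr[0]=36 <= 38: swap with position 0, array becomes [36, 5, 40, 24, 33, 39, 28, 18, 38]
arr[1]=5 <= 38: swap with position 1, array becomes [36, 5, 40, 24, 33, 39, 28, 18, 38]
arr[2]=40 > 38: no swap
arr[3]=24 <= 38: swap with position 2, array becomes [36, 5, 24, 40, 33, 39, 28, 18, 38]
arr[4]=33 <= 38: swap with position 3, array becomes [36, 5, 24, 33, 40, 39, 28, 18, 38]
arr[5]=39 > 38: no swap
arr[6]=28 <= 38: swap with position 4, array becomes [36, 5, 24, 33, 28, 39, 40, 18, 38]
arr[7]=18 <= 38: swap with position 5, array becomes [36, 5, 24, 33, 28, 18, 40, 39, 38]

Place pivot at position 6: [36, 5, 24, 33, 28, 18, 38, 39, 40]
Pivot position: 6

After partitioning with pivot 38, the array becomes [36, 5, 24, 33, 28, 18, 38, 39, 40]. The pivot is placed at index 6. All elements to the left of the pivot are <= 38, and all elements to the right are > 38.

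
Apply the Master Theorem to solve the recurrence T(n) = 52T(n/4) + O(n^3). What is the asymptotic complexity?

Master Theorem for T(n) = 52T(n/4) + O(n^3):

a = 52, b = 4, c = 3
log_b(a) = log_4(52) = 2.8502

Case 3: c = 3 > log_4(52) = 2.8502
T(n) = O(n^3) = O(n^3)

For T(n) = 52T(n/4) + O(n^3): log_4(52) = 2.8502. This is Case 3 of the Master Theorem (c > log_b(a), work dominated by root), giving O(n^3).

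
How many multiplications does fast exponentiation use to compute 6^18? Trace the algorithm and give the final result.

Computing 6^18 by squaring (build up from 6^1; each line after the first costs one multiplication):

6^1 = 6
6^2 = (6^1)^2 = 6^2 = 36
6^4 = (6^2)^2 = 36^2 = 1296
6^8 = (6^4)^2 = 1296^2 = 1679616
6^9 = 6 * 6^8 = 6 * 1679616 = 10077696
6^18 = (6^9)^2 = 10077696^2 = 101559956668416

Result: 101559956668416
Multiplications needed: 5 (5 lines after 6^1)

6^18 = 101559956668416. Using exponentiation by squaring, this requires 5 multiplications. The key idea: if the exponent is even, square the half-power; if odd, multiply by the base once.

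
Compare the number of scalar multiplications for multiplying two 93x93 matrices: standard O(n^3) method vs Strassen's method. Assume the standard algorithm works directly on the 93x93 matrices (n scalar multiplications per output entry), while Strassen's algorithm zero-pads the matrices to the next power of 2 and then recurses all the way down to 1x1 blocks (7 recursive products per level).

Matrix multiplication for 93x93 matrices:

Strassen's algorithm requires power-of-2 dimensions. Pad 93x93 to 128x128 (next power of 2).

Standard algorithm: 93^3 = 804357 multiplications
Strassen's algorithm: 7^(log2(128)) = 7^7 = 823543 multiplications
Difference: 804357 - 823543 = -19186 (Strassen uses MORE here due to padding overhead — for small or just-over-power-of-2 n, padding can outweigh the per-level savings)

Standard: 804357 multiplications (93^3). Strassen: 823543 multiplications (7^7, after padding to 128x128). Strassen reduces 8 recursive multiplications to 7 at each level.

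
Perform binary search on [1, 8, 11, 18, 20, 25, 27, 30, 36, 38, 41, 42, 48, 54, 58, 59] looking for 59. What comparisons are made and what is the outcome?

Binary search for 59 in [1, 8, 11, 18, 20, 25, 27, 30, 36, 38, 41, 42, 48, 54, 58, 59]:

lo=0, hi=15, mid=7, arr[mid]=30 -> 30 < 59, search right half
lo=8, hi=15, mid=11, arr[mid]=42 -> 42 < 59, search right half
lo=12, hi=15, mid=13, arr[mid]=54 -> 54 < 59, search right half
lo=14, hi=15, mid=14, arr[mid]=58 -> 58 < 59, search right half
lo=15, hi=15, mid=15, arr[mid]=59 -> Found target at index 15!

Binary search finds 59 at index 15 after 5 comparisons. The search repeatedly halves the search space by comparing with the middle element.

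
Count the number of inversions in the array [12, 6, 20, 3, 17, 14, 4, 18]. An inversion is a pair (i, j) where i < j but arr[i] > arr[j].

Finding inversions in [12, 6, 20, 3, 17, 14, 4, 18]:

(0, 1): arr[0]=12 > arr[1]=6
(0, 3): arr[0]=12 > arr[3]=3
(0, 6): arr[0]=12 > arr[6]=4
(1, 3): arr[1]=6 > arr[3]=3
(1, 6): arr[1]=6 > arr[6]=4
(2, 3): arr[2]=20 > arr[3]=3
(2, 4): arr[2]=20 > arr[4]=17
(2, 5): arr[2]=20 > arr[5]=14
(2, 6): arr[2]=20 > arr[6]=4
(2, 7): arr[2]=20 > arr[7]=18
(4, 5): arr[4]=17 > arr[5]=14
(4, 6): arr[4]=17 > arr[6]=4
(5, 6): arr[5]=14 > arr[6]=4

Total inversions: 13

The array has 13 inversion(s): (0,1), (0,3), (0,6), (1,3), (1,6), (2,3), (2,4), (2,5), (2,6), (2,7), (4,5), (4,6), (5,6). Each pair (i,j) satisfies i < j and arr[i] > arr[j].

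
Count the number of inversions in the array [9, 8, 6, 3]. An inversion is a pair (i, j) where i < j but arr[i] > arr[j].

Finding inversions in [9, 8, 6, 3]:

(0, 1): arr[0]=9 > arr[1]=8
(0, 2): arr[0]=9 > arr[2]=6
(0, 3): arr[0]=9 > arr[3]=3
(1, 2): arr[1]=8 > arr[2]=6
(1, 3): arr[1]=8 > arr[3]=3
(2, 3): arr[2]=6 > arr[3]=3

Total inversions: 6

The array has 6 inversion(s): (0,1), (0,2), (0,3), (1,2), (1,3), (2,3). Each pair (i,j) satisfies i < j and arr[i] > arr[j].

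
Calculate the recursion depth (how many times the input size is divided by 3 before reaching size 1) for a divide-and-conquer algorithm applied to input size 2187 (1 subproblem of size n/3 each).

For divide and conquer with division factor 3:

Problem sizes at each level:
Level 0: 2187
Level 1: 729
Level 2: 243
Level 3: 81
Level 4: 27
Level 5: 9
Level 6: 3
Level 7: 1

The root is level 0 and the size-1 base case is level 7 (the tree spans levels 0 through 7, i.e. 8 levels counting the root), so the depth is the number of divisions: log_3(2187) = 7

The recursion tree depth is log_3(2187) = 7. At each level, the problem size is divided by 3, so it takes 7 divisions to reduce to a base case of size 1. The algorithm makes 1 recursive call at each level.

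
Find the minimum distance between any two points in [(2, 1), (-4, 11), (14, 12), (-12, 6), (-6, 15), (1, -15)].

Computing all pairwise distances among 6 points:

d((2, 1), (-4, 11)) = 11.6619
d((2, 1), (14, 12)) = 16.2788
d((2, 1), (-12, 6)) = 14.8661
d((2, 1), (-6, 15)) = 16.1245
d((2, 1), (1, -15)) = 16.0312
d((-4, 11), (14, 12)) = 18.0278
d((-4, 11), (-12, 6)) = 9.434
d((-4, 11), (-6, 15)) = 4.4721 <-- minimum
d((-4, 11), (1, -15)) = 26.4764
d((14, 12), (-12, 6)) = 26.6833
d((14, 12), (-6, 15)) = 20.2237
d((14, 12), (1, -15)) = 29.9666
d((-12, 6), (-6, 15)) = 10.8167
d((-12, 6), (1, -15)) = 24.6982
d((-6, 15), (1, -15)) = 30.8058

Closest pair: (-4, 11) and (-6, 15) with distance 4.4721

The closest pair is (-4, 11) and (-6, 15) with Euclidean distance 4.4721. For 6 points, brute-force pairwise comparison is shown above. For large n, the divide-and-conquer algorithm (sort by x, recurse on halves, check the dividing strip) achieves O(n log n).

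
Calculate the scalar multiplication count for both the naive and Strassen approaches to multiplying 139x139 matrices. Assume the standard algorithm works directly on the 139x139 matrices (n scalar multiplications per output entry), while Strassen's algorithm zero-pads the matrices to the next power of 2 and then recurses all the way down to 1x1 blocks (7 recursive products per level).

Matrix multiplication for 139x139 matrices:

Strassen's algorithm requires power-of-2 dimensions. Pad 139x139 to 256x256 (next power of 2).

Standard algorithm: 139^3 = 2685619 multiplications
Strassen's algorithm: 7^(log2(256)) = 7^8 = 5764801 multiplications
Difference: 2685619 - 5764801 = -3079182 (Strassen uses MORE here due to padding overhead — for small or just-over-power-of-2 n, padding can outweigh the per-level savings)

Standard: 2685619 multiplications (139^3). Strassen: 5764801 multiplications (7^8, after padding to 256x256). Strassen reduces 8 recursive multiplications to 7 at each level.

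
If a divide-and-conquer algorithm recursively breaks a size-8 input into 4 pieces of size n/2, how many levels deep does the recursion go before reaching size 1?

For divide and conquer with division factor 2:

Problem sizes at each level:
Level 0: 8
Level 1: 4
Level 2: 2
Level 3: 1

The root is level 0 and the size-1 base case is level 3 (the tree spans levels 0 through 3, i.e. 4 levels counting the root), so the depth is the number of divisions: log_2(8) = 3

The recursion tree depth is log_2(8) = 3. At each level, the problem size is divided by 2, so it takes 3 divisions to reduce to a base case of size 1. The algorithm makes 4 recursive calls at each level.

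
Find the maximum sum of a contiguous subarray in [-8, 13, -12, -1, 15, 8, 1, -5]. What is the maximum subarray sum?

Using Kadane's algorithm on [-8, 13, -12, -1, 15, 8, 1, -5]:

Scanning through the array:
Position 1 (value 13): max_ending_here = 13, max_so_far = 13
Position 2 (value -12): max_ending_here = 1, max_so_far = 13
Position 3 (value -1): max_ending_here = 0, max_so_far = 13
Position 4 (value 15): max_ending_here = 15, max_so_far = 15
Position 5 (value 8): max_ending_here = 23, max_so_far = 23
Position 6 (value 1): max_ending_here = 24, max_so_far = 24
Position 7 (value -5): max_ending_here = 19, max_so_far = 24

Maximum subarray: [13, -12, -1, 15, 8, 1]
Maximum sum: 24

The maximum subarray is [13, -12, -1, 15, 8, 1] with sum 24. This subarray runs from index 1 to index 6.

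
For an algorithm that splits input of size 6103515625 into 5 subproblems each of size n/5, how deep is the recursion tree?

For divide and conquer with division factor 5:

Problem sizes at each level:
Level 0: 6103515625
Level 1: 1220703125
Level 2: 244140625
Level 3: 48828125
Level 4: 9765625
Level 5: 1953125
Level 6: 390625
Level 7: 78125
Level 8: 15625
Level 9: 3125
Level 10: 625
Level 11: 125
Level 12: 25
Level 13: 5
Level 14: 1

The root is level 0 and the size-1 base case is level 14 (the tree spans levels 0 through 14, i.e. 15 levels counting the root), so the depth is the number of divisions: log_5(6103515625) = 14

The recursion tree depth is log_5(6103515625) = 14. At each level, the problem size is divided by 5, so it takes 14 divisions to reduce to a base case of size 1. The algorithm makes 5 recursive calls at each level.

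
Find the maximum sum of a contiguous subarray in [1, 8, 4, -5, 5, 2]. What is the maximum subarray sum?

Using Kadane's algorithm on [1, 8, 4, -5, 5, 2]:

Scanning through the array:
Position 1 (value 8): max_ending_here = 9, max_so_far = 9
Position 2 (value 4): max_ending_here = 13, max_so_far = 13
Position 3 (value -5): max_ending_here = 8, max_so_far = 13
Position 4 (value 5): max_ending_here = 13, max_so_far = 13
Position 5 (value 2): max_ending_here = 15, max_so_far = 15

Maximum subarray: [1, 8, 4, -5, 5, 2]
Maximum sum: 15

The maximum subarray is [1, 8, 4, -5, 5, 2] with sum 15. This subarray runs from index 0 to index 5.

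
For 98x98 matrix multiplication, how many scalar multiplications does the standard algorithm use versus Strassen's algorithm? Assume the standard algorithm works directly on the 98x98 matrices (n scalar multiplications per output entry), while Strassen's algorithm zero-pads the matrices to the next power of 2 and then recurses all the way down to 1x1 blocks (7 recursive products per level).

Matrix multiplication for 98x98 matrices:

Strassen's algorithm requires power-of-2 dimensions. Pad 98x98 to 128x128 (next power of 2).

Standard algorithm: 98^3 = 941192 multiplications
Strassen's algorithm: 7^(log2(128)) = 7^7 = 823543 multiplications
Savings: 941192 - 823543 = 117649 multiplications

Standard: 941192 multiplications (98^3). Strassen: 823543 multiplications (7^7, after padding to 128x128). Strassen reduces 8 recursive multiplications to 7 at each level.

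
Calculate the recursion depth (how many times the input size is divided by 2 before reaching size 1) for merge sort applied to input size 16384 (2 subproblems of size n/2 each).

For divide and conquer with division factor 2:

Problem sizes at each level:
Level 0: 16384
Level 1: 8192
Level 2: 4096
Level 3: 2048
Level 4: 1024
Level 5: 512
Level 6: 256
Level 7: 128
Level 8: 64
Level 9: 32
Level 10: 16
Level 11: 8
Level 12: 4
Level 13: 2
Level 14: 1

The root is level 0 and the size-1 base case is level 14 (the tree spans levels 0 through 14, i.e. 15 levels counting the root), so the depth is the number of divisions: log_2(16384) = 14

The recursion tree depth is log_2(16384) = 14. At each level, the problem size is divided by 2, so it takes 14 divisions to reduce to a base case of size 1. The algorithm makes 2 recursive calls at each level.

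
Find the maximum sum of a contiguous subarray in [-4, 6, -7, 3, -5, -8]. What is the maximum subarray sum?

Using Kadane's algorithm on [-4, 6, -7, 3, -5, -8]:

Scanning through the array:
Position 1 (value 6): max_ending_here = 6, max_so_far = 6
Position 2 (value -7): max_ending_here = -1, max_so_far = 6
Position 3 (value 3): max_ending_here = 3, max_so_far = 6
Position 4 (value -5): max_ending_here = -2, max_so_far = 6
Position 5 (value -8): max_ending_here = -8, max_so_far = 6

Maximum subarray: [6]
Maximum sum: 6

The maximum subarray is [6] with sum 6. This subarray runs from index 1 to index 1.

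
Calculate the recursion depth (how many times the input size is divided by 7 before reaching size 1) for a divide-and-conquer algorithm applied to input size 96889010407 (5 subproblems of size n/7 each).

For divide and conquer with division factor 7:

Problem sizes at each level:
Level 0: 96889010407
Level 1: 13841287201
Level 2: 1977326743
Level 3: 282475249
Level 4: 40353607
Level 5: 5764801
Level 6: 823543
Level 7: 117649
Level 8: 16807
Level 9: 2401
Level 10: 343
Level 11: 49
Level 12: 7
Level 13: 1

The root is level 0 and the size-1 base case is level 13 (the tree spans levels 0 through 13, i.e. 14 levels counting the root), so the depth is the number of divisions: log_7(96889010407) = 13

The recursion tree depth is log_7(96889010407) = 13. At each level, the problem size is divided by 7, so it takes 13 divisions to reduce to a base case of size 1. The algorithm makes 5 recursive calls at each level.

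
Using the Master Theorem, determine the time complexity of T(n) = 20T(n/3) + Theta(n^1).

Master Theorem for T(n) = 20T(n/3) + O(n^1):

a = 20, b = 3, c = 1
log_b(a) = log_3(20) = 2.7268

Case 1: c = 1 < log_3(20) = 2.7268
T(n) = O(n^(log_3 20))

For T(n) = 20T(n/3) + O(n^1): log_3(20) = 2.7268. This is Case 1 of the Master Theorem (c < log_b(a), work dominated by leaves), giving O(n^(log_3 20)).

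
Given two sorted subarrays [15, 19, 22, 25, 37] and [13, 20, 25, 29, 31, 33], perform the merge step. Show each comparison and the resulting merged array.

Merging process:

Compare 15 vs 13: take 13 from right. Merged: [13]
Compare 15 vs 20: take 15 from left. Merged: [13, 15]
Compare 19 vs 20: take 19 from left. Merged: [13, 15, 19]
Compare 22 vs 20: take 20 from right. Merged: [13, 15, 19, 20]
Compare 22 vs 25: take 22 from left. Merged: [13, 15, 19, 20, 22]
Compare 25 vs 25: take 25 from left. Merged: [13, 15, 19, 20, 22, 25]
Compare 37 vs 25: take 25 from right. Merged: [13, 15, 19, 20, 22, 25, 25]
Compare 37 vs 29: take 29 from right. Merged: [13, 15, 19, 20, 22, 25, 25, 29]
Compare 37 vs 31: take 31 from right. Merged: [13, 15, 19, 20, 22, 25, 25, 29, 31]
Compare 37 vs 33: take 33 from right. Merged: [13, 15, 19, 20, 22, 25, 25, 29, 31, 33]
Append remaining from left: [37]. Merged: [13, 15, 19, 20, 22, 25, 25, 29, 31, 33, 37]

Final merged array: [13, 15, 19, 20, 22, 25, 25, 29, 31, 33, 37]
Total comparisons: 10

The merged array is [13, 15, 19, 20, 22, 25, 25, 29, 31, 33, 37], requiring 10 comparisons. The merge step runs in O(n) time where n is the total number of elements.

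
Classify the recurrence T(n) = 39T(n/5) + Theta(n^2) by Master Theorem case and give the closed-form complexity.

Master Theorem for T(n) = 39T(n/5) + O(n^2):

a = 39, b = 5, c = 2
log_b(a) = log_5(39) = 2.2763

Case 1: c = 2 < log_5(39) = 2.2763
T(n) = O(n^(log_5 39))

For T(n) = 39T(n/5) + O(n^2): log_5(39) = 2.2763. This is Case 1 of the Master Theorem (c < log_b(a), work dominated by leaves), giving O(n^(log_5 39)).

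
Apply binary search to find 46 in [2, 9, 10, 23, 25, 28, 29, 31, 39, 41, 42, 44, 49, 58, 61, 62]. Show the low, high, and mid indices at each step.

Binary search for 46 in [2, 9, 10, 23, 25, 28, 29, 31, 39, 41, 42, 44, 49, 58, 61, 62]:

lo=0, hi=15, mid=7, arr[mid]=31 -> 31 < 46, search right half
lo=8, hi=15, mid=11, arr[mid]=44 -> 44 < 46, search right half
lo=12, hi=15, mid=13, arr[mid]=58 -> 58 > 46, search left half
lo=12, hi=12, mid=12, arr[mid]=49 -> 49 > 46, search left half
lo=12 > hi=11, target 46 not found

Binary search determines that 46 is not in the array after 4 comparisons. The search space was exhausted without finding the target.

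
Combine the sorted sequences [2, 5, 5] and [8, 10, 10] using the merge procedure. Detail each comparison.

Merging process:

Compare 2 vs 8: take 2 from left. Merged: [2]
Compare 5 vs 8: take 5 from left. Merged: [2, 5]
Compare 5 vs 8: take 5 from left. Merged: [2, 5, 5]
Append remaining from right: [8, 10, 10]. Merged: [2, 5, 5, 8, 10, 10]

Final merged array: [2, 5, 5, 8, 10, 10]
Total comparisons: 3

The merged array is [2, 5, 5, 8, 10, 10], requiring 3 comparisons. The merge step runs in O(n) time where n is the total number of elements.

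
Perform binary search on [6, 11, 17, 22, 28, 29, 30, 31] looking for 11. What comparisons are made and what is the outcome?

Binary search for 11 in [6, 11, 17, 22, 28, 29, 30, 31]:

lo=0, hi=7, mid=3, arr[mid]=22 -> 22 > 11, search left half
lo=0, hi=2, mid=1, arr[mid]=11 -> Found target at index 1!

Binary search finds 11 at index 1 after 2 comparisons. The search repeatedly halves the search space by comparing with the middle element.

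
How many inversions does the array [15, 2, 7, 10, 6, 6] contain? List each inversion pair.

Finding inversions in [15, 2, 7, 10, 6, 6]:

(0, 1): arr[0]=15 > arr[1]=2
(0, 2): arr[0]=15 > arr[2]=7
(0, 3): arr[0]=15 > arr[3]=10
(0, 4): arr[0]=15 > arr[4]=6
(0, 5): arr[0]=15 > arr[5]=6
(2, 4): arr[2]=7 > arr[4]=6
(2, 5): arr[2]=7 > arr[5]=6
(3, 4): arr[3]=10 > arr[4]=6
(3, 5): arr[3]=10 > arr[5]=6

Total inversions: 9

The array has 9 inversion(s): (0,1), (0,2), (0,3), (0,4), (0,5), (2,4), (2,5), (3,4), (3,5). Each pair (i,j) satisfies i < j and arr[i] > arr[j].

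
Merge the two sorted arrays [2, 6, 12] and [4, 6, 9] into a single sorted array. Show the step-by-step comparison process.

Merging process:

Compare 2 vs 4: take 2 from left. Merged: [2]
Compare 6 vs 4: take 4 from right. Merged: [2, 4]
Compare 6 vs 6: take 6 from left. Merged: [2, 4, 6]
Compare 12 vs 6: take 6 from right. Merged: [2, 4, 6, 6]
Compare 12 vs 9: take 9 from right. Merged: [2, 4, 6, 6, 9]
Append remaining from left: [12]. Merged: [2, 4, 6, 6, 9, 12]

Final merged array: [2, 4, 6, 6, 9, 12]
Total comparisons: 5

The merged array is [2, 4, 6, 6, 9, 12], requiring 5 comparisons. The merge step runs in O(n) time where n is the total number of elements.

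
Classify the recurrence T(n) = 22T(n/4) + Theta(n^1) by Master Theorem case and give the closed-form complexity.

Master Theorem for T(n) = 22T(n/4) + O(n^1):

a = 22, b = 4, c = 1
log_b(a) = log_4(22) = 2.2297

Case 1: c = 1 < log_4(22) = 2.2297
T(n) = O(n^(log_4 22))

For T(n) = 22T(n/4) + O(n^1): log_4(22) = 2.2297. This is Case 1 of the Master Theorem (c < log_b(a), work dominated by leaves), giving O(n^(log_4 22)).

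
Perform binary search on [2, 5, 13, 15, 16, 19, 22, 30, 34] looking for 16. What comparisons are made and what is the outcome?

Binary search for 16 in [2, 5, 13, 15, 16, 19, 22, 30, 34]:

lo=0, hi=8, mid=4, arr[mid]=16 -> Found target at index 4!

Binary search finds 16 at index 4 after 1 comparisons. The search repeatedly halves the search space by comparing with the middle element.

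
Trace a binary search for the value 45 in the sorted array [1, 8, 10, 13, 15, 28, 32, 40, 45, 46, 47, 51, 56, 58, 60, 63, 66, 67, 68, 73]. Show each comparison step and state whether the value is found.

Binary search for 45 in [1, 8, 10, 13, 15, 28, 32, 40, 45, 46, 47, 51, 56, 58, 60, 63, 66, 67, 68, 73]:

lo=0, hi=19, mid=9, arr[mid]=46 -> 46 > 45, search left half
lo=0, hi=8, mid=4, arr[mid]=15 -> 15 < 45, search right half
lo=5, hi=8, mid=6, arr[mid]=32 -> 32 < 45, search right half
lo=7, hi=8, mid=7, arr[mid]=40 -> 40 < 45, search right half
lo=8, hi=8, mid=8, arr[mid]=45 -> Found target at index 8!

Binary search finds 45 at index 8 after 5 comparisons. The search repeatedly halves the search space by comparing with the middle element.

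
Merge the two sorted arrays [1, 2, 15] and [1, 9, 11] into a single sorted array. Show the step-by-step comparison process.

Merging process:

Compare 1 vs 1: take 1 from left. Merged: [1]
Compare 2 vs 1: take 1 from right. Merged: [1, 1]
Compare 2 vs 9: take 2 from left. Merged: [1, 1, 2]
Compare 15 vs 9: take 9 from right. Merged: [1, 1, 2, 9]
Compare 15 vs 11: take 11 from right. Merged: [1, 1, 2, 9, 11]
Append remaining from left: [15]. Merged: [1, 1, 2, 9, 11, 15]

Final merged array: [1, 1, 2, 9, 11, 15]
Total comparisons: 5

The merged array is [1, 1, 2, 9, 11, 15], requiring 5 comparisons. The merge step runs in O(n) time where n is the total number of elements.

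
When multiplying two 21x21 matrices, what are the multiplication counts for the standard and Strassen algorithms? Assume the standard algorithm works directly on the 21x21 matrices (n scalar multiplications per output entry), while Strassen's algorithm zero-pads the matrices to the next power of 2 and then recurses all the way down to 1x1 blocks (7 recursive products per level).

Matrix multiplication for 21x21 matrices:

Strassen's algorithm requires power-of-2 dimensions. Pad 21x21 to 32x32 (next power of 2).

Standard algorithm: 21^3 = 9261 multiplications
Strassen's algorithm: 7^(log2(32)) = 7^5 = 16807 multiplications
Difference: 9261 - 16807 = -7546 (Strassen uses MORE here due to padding overhead — for small or just-over-power-of-2 n, padding can outweigh the per-level savings)

Standard: 9261 multiplications (21^3). Strassen: 16807 multiplications (7^5, after padding to 32x32). Strassen reduces 8 recursive multiplications to 7 at each level.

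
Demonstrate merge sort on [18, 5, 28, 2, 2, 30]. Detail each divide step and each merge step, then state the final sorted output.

Merge sort trace:

Split: [18, 5, 28, 2, 2, 30] -> [18, 5, 28] and [2, 2, 30]
  Split: [18, 5, 28] -> [18] and [5, 28]
    Split: [5, 28] -> [5] and [28]
    Merge: [5] + [28] -> [5, 28]
  Merge: [18] + [5, 28] -> [5, 18, 28]
  Split: [2, 2, 30] -> [2] and [2, 30]
    Split: [2, 30] -> [2] and [30]
    Merge: [2] + [30] -> [2, 30]
  Merge: [2] + [2, 30] -> [2, 2, 30]
Merge: [5, 18, 28] + [2, 2, 30] -> [2, 2, 5, 18, 28, 30]

Final sorted array: [2, 2, 5, 18, 28, 30]

The merge sort proceeds by recursively splitting the array and merging sorted halves.
After all merges, the sorted array is [2, 2, 5, 18, 28, 30].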